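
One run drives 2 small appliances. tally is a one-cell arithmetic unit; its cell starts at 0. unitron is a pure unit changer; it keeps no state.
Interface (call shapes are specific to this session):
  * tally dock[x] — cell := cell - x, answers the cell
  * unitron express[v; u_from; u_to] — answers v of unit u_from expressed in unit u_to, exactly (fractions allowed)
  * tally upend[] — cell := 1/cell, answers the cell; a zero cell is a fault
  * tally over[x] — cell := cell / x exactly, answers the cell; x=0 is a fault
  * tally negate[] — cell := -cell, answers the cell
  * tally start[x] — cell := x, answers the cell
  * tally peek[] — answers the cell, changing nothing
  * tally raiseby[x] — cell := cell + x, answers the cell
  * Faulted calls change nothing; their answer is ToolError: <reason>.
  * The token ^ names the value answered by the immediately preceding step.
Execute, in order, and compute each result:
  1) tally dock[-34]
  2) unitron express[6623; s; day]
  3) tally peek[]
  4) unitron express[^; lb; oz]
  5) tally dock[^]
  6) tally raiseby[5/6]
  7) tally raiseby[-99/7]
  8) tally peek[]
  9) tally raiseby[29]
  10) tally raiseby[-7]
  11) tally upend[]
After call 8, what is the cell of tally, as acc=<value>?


Answer: acc=-21979/42

Derivation:
CALL tally dock[x→-34]
RET  34
CALL unitron express[v→6623; u_from→s; u_to→day]
RET  6623/86400
CALL tally peek[]
RET  34
CALL unitron express[v→^; u_from→lb; u_to→oz]
RET  544
CALL tally dock[x→^]
RET  -510
CALL tally raiseby[x→5/6]
RET  -3055/6
CALL tally raiseby[x→-99/7]
RET  -21979/42
CALL tally peek[]
RET  -21979/42
CALL tally raiseby[x→29]
RET  -20761/42
CALL tally raiseby[x→-7]
RET  -21055/42
CALL tally upend[]
RET  -42/21055


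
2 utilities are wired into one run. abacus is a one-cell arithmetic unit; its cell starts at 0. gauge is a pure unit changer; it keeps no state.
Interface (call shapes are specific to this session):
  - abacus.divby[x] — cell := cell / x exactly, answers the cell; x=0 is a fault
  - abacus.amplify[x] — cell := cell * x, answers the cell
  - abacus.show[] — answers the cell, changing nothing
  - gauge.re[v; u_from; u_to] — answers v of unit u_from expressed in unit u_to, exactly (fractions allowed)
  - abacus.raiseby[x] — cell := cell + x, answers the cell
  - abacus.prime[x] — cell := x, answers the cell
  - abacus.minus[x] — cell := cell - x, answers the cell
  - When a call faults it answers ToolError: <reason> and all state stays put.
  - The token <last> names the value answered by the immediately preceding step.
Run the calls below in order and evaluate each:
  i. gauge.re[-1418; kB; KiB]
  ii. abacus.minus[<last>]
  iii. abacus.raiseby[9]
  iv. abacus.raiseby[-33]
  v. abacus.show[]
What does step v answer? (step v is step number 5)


Answer: 87089/64

Derivation:
;; gauge.re(v=-1418, u_from=kB, u_to=KiB) == -88625/64
;; abacus.minus(x=<last>) == 88625/64
;; abacus.raiseby(x=9) == 89201/64
;; abacus.raiseby(x=-33) == 87089/64
;; abacus.show() == 87089/64


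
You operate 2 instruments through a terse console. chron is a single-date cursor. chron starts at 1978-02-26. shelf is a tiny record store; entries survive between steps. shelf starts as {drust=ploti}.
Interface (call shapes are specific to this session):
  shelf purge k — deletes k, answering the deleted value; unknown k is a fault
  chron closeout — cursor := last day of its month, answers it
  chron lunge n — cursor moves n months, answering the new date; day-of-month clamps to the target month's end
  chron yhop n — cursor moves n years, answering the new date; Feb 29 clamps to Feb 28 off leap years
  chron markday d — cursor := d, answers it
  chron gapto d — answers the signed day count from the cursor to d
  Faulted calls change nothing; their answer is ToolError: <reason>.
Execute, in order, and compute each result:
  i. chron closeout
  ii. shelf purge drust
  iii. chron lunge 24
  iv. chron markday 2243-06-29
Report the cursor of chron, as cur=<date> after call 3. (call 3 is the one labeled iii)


Answer: cur=1980-02-28

Derivation:
CALL chron closeout[]
RET  1978-02-28
CALL shelf purge[k=drust]
RET  ploti
CALL chron lunge[n=24]
RET  1980-02-28
CALL chron markday[d=2243-06-29]
RET  2243-06-29


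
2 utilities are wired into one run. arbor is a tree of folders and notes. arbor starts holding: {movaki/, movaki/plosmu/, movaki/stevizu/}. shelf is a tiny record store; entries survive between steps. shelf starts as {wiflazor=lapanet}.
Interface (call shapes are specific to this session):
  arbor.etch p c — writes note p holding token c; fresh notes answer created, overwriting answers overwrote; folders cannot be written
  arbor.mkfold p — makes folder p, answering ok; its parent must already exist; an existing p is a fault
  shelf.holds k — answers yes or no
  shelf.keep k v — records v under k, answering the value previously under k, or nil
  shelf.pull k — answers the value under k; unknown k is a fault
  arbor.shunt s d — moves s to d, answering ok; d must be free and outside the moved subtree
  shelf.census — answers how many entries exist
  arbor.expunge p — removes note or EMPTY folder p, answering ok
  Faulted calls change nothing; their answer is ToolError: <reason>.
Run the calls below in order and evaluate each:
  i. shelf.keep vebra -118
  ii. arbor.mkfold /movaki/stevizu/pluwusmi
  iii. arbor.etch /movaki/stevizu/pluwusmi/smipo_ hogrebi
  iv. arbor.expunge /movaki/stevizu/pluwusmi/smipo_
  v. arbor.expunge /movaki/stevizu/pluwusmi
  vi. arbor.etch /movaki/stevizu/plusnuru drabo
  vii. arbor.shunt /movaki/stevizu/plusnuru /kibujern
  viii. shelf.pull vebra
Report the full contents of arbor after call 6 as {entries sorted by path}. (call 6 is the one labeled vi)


Answer: {movaki/, movaki/plosmu/, movaki/stevizu/, movaki/stevizu/plusnuru=drabo}

Derivation:
~$ shelf.keep vebra -118
[out] nil
~$ arbor.mkfold /movaki/stevizu/pluwusmi
[out] ok
~$ arbor.etch /movaki/stevizu/pluwusmi/smipo_ hogrebi
[out] created
~$ arbor.expunge /movaki/stevizu/pluwusmi/smipo_
[out] ok
~$ arbor.expunge /movaki/stevizu/pluwusmi
[out] ok
~$ arbor.etch /movaki/stevizu/plusnuru drabo
[out] created
~$ arbor.shunt /movaki/stevizu/plusnuru /kibujern
[out] ok
~$ shelf.pull vebra
[out] -118


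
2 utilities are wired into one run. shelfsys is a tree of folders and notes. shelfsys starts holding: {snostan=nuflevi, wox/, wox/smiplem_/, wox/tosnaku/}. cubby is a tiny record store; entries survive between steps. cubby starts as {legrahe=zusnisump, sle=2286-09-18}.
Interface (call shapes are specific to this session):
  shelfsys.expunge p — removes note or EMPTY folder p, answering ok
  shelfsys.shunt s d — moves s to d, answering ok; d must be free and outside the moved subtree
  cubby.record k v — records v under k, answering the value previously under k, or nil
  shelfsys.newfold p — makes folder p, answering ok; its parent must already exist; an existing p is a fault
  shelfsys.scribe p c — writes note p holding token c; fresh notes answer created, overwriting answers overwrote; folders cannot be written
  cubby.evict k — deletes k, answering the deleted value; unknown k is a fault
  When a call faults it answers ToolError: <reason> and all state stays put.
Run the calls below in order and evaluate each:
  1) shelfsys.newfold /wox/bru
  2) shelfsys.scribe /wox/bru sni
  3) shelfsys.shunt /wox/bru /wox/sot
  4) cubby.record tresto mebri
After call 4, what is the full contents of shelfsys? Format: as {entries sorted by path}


Answer: {snostan=nuflevi, wox/, wox/smiplem_/, wox/sot/, wox/tosnaku/}

Derivation:
I call newfold with p→/wox/bru, and see ok.
Next I call scribe with p→/wox/bru, c→sni, and observe ToolError: is a directory.
I try shunt with s→/wox/bru, d→/wox/sot, yielding ok.
Next I call record with k→tresto, v→mebri, → nil.


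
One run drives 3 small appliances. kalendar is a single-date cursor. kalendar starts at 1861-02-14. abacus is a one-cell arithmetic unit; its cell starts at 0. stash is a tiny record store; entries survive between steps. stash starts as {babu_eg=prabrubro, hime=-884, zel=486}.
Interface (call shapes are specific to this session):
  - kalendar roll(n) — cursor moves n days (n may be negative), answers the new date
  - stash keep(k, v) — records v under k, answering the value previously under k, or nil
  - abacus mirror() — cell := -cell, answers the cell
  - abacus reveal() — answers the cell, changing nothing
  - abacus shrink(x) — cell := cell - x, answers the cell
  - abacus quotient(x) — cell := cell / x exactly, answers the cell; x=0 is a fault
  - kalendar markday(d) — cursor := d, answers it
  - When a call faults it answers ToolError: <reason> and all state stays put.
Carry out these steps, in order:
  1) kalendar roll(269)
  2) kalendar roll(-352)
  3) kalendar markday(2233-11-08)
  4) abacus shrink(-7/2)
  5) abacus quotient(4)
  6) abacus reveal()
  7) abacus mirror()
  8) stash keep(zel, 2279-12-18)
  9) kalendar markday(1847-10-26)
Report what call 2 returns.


Answer: 1860-11-23

Derivation:
% kalendar roll 269
:: 1861-11-10
% kalendar roll -352
:: 1860-11-23
% kalendar markday 2233-11-08
:: 2233-11-08
% abacus shrink -7/2
:: 7/2
% abacus quotient 4
:: 7/8
% abacus reveal
:: 7/8
% abacus mirror
:: -7/8
% stash keep zel 2279-12-18
:: 486
% kalendar markday 1847-10-26
:: 1847-10-26


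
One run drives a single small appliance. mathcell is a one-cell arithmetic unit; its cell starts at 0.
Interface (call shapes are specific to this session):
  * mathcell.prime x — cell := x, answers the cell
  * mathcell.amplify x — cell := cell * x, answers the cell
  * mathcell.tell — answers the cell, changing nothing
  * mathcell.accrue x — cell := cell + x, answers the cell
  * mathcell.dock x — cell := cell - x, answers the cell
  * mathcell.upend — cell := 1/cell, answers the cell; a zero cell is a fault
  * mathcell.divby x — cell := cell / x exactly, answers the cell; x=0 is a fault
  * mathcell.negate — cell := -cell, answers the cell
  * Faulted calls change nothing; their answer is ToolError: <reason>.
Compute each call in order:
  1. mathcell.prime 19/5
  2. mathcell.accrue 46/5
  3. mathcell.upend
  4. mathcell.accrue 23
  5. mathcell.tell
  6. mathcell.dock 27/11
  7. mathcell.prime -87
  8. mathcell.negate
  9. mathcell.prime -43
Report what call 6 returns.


Answer: 2949/143

Derivation:
// mathcell.prime(x='19/5') : 19/5
// mathcell.accrue(x='46/5') : 13
// mathcell.upend() : 1/13
// mathcell.accrue(x='23') : 300/13
// mathcell.tell() : 300/13
// mathcell.dock(x='27/11') : 2949/143
// mathcell.prime(x='-87') : -87
// mathcell.negate() : 87
// mathcell.prime(x='-43') : -43


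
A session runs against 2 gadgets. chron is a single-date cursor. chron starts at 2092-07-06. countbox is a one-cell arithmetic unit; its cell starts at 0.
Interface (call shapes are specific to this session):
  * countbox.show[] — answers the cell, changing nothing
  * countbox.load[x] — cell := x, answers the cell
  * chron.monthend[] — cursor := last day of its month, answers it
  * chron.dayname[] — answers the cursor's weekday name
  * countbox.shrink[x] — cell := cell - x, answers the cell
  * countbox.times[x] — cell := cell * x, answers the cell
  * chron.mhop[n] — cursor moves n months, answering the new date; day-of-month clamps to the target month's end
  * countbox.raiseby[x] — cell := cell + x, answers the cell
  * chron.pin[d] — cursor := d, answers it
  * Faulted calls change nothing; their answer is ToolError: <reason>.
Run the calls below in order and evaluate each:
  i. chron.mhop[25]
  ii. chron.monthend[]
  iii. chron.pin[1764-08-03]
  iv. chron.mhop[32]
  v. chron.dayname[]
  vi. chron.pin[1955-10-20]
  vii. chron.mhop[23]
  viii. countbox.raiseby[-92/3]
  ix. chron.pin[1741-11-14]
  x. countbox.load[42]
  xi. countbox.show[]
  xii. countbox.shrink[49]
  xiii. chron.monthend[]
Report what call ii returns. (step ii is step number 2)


Answer: 2094-08-31

Derivation:
Step: chron.mhop[n=25]
Result: 2094-08-06
Step: chron.monthend[]
Result: 2094-08-31
Step: chron.pin[d=1764-08-03]
Result: 1764-08-03
Step: chron.mhop[n=32]
Result: 1767-04-03
Step: chron.dayname[]
Result: Friday
Step: chron.pin[d=1955-10-20]
Result: 1955-10-20
Step: chron.mhop[n=23]
Result: 1957-09-20
Step: countbox.raiseby[x=-92/3]
Result: -92/3
Step: chron.pin[d=1741-11-14]
Result: 1741-11-14
Step: countbox.load[x=42]
Result: 42
Step: countbox.show[]
Result: 42
Step: countbox.shrink[x=49]
Result: -7
Step: chron.monthend[]
Result: 1741-11-30


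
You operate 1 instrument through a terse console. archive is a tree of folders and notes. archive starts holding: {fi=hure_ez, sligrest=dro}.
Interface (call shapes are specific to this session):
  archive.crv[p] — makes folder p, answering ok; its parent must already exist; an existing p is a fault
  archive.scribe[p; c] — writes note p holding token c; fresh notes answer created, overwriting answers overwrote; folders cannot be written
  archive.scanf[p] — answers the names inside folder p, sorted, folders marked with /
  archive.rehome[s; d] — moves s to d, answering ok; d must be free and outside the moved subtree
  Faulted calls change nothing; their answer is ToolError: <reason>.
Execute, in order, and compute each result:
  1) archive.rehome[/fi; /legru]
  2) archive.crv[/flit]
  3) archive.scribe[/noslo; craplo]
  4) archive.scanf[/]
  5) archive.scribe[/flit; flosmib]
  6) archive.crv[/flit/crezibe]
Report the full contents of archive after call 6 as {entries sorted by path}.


Answer: {flit/, flit/crezibe/, legru=hure_ez, noslo=craplo, sligrest=dro}

Derivation:
% rehome(s=/fi, d=/legru) == ok
% crv(p=/flit) == ok
% scribe(p=/noslo, c=craplo) == created
% scanf(p=/) == [flit/, legru, noslo, sligrest]
% scribe(p=/flit, c=flosmib) == ToolError: is a directory
% crv(p=/flit/crezibe) == ok


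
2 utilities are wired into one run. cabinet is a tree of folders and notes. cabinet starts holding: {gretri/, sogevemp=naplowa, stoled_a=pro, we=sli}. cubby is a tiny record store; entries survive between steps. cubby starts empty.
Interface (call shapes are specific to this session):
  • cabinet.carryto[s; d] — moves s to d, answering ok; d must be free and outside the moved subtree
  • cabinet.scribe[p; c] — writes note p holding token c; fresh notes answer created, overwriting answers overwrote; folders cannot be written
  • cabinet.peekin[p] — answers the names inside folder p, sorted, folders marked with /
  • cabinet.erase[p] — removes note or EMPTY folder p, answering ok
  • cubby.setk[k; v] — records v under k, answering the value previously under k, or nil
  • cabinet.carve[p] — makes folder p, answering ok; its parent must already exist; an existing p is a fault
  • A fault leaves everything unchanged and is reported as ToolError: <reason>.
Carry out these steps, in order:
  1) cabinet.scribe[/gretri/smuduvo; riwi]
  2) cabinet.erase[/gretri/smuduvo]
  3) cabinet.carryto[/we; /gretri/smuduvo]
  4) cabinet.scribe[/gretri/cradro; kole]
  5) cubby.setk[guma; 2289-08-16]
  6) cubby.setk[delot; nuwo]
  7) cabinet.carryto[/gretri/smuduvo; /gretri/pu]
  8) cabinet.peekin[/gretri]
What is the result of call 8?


→ cabinet.scribe(p→/gretri/smuduvo, c→riwi)
← created
→ cabinet.erase(p→/gretri/smuduvo)
← ok
→ cabinet.carryto(s→/we, d→/gretri/smuduvo)
← ok
→ cabinet.scribe(p→/gretri/cradro, c→kole)
← created
→ cubby.setk(k→guma, v→2289-08-16)
← nil
→ cubby.setk(k→delot, v→nuwo)
← nil
→ cabinet.carryto(s→/gretri/smuduvo, d→/gretri/pu)
← ok
→ cabinet.peekin(p→/gretri)
← [cradro, pu]

Answer: [cradro, pu]


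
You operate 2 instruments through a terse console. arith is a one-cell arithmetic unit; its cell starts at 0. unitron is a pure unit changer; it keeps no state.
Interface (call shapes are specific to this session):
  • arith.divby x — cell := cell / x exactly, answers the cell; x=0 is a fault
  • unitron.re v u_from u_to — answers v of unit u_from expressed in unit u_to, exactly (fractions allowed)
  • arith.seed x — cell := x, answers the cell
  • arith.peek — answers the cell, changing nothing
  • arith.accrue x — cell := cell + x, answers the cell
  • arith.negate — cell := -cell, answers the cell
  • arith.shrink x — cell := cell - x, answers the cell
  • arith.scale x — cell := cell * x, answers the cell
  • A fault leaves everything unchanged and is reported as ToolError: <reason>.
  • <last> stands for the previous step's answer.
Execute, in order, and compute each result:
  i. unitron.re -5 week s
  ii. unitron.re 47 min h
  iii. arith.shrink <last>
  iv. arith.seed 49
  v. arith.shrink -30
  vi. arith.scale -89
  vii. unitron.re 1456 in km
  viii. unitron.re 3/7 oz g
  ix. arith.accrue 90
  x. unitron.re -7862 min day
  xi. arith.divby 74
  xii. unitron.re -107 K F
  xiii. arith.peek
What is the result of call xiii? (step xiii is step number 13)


Using unitron.re passing -5, week, s, and observe -3024000.
I try unitron.re passing 47, min, h: 47/60.
I use arith.shrink passing <last>, giving -47/60.
Then arith.seed passing 49, — result: 49.
I use arith.shrink passing -30, yielding 79.
Using arith.scale passing -89, and get -7031.
I run unitron.re passing 1456, in, km, and see 11557/312500.
I call unitron.re passing 3/7, oz, g, — result: 19439673/1600000.
Next I call arith.accrue passing 90, giving -6941.
I use unitron.re passing -7862, min, day, and see -3931/720.
Calling arith.divby passing 74, and get -6941/74.
I call unitron.re passing -107, K, F, and see -65227/100.
Using arith.peek, yielding -6941/74.

Answer: -6941/74


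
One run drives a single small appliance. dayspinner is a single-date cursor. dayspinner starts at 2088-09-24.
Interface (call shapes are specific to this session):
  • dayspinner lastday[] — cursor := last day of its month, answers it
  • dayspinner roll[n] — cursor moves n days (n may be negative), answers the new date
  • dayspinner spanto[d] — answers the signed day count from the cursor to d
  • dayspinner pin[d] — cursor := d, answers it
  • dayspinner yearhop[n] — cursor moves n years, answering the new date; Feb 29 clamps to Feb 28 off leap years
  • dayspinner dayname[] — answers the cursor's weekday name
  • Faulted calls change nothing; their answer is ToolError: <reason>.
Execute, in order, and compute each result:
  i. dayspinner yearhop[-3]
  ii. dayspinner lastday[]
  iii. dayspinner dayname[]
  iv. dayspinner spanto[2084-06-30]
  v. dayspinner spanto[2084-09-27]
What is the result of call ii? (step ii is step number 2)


CALL dayspinner yearhop[n='-3']
RET  2085-09-24
CALL dayspinner lastday[]
RET  2085-09-30
CALL dayspinner dayname[]
RET  Sunday
CALL dayspinner spanto[d='2084-06-30']
RET  -457
CALL dayspinner spanto[d='2084-09-27']
RET  -368

Answer: 2085-09-30


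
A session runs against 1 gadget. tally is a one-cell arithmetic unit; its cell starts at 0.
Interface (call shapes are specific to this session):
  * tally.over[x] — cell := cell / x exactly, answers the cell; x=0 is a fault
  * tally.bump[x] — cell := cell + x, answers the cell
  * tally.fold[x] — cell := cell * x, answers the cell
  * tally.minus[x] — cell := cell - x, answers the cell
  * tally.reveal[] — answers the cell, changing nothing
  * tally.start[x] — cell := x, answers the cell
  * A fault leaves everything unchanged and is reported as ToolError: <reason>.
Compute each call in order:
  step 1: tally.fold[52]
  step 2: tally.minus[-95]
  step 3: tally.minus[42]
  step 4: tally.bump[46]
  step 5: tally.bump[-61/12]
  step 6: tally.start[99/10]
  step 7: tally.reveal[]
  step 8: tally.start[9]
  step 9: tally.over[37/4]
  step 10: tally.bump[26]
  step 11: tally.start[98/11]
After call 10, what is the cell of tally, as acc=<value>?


Answer: acc=998/37

Derivation:
Invoking fold using x: 52, and get 0.
I invoke minus using x: -95, yielding 95.
I use minus using x: 42, giving 53.
I call bump using x: 46, yielding 99.
Using bump using x: -61/12, giving 1127/12.
Using start using x: 99/10, yielding 99/10.
I invoke reveal, and observe 99/10.
Now I run start using x: 9, and get 9.
Then over using x: 37/4, → 36/37.
I use bump using x: 26, giving 998/37.
Next I call start using x: 98/11, giving 98/11.


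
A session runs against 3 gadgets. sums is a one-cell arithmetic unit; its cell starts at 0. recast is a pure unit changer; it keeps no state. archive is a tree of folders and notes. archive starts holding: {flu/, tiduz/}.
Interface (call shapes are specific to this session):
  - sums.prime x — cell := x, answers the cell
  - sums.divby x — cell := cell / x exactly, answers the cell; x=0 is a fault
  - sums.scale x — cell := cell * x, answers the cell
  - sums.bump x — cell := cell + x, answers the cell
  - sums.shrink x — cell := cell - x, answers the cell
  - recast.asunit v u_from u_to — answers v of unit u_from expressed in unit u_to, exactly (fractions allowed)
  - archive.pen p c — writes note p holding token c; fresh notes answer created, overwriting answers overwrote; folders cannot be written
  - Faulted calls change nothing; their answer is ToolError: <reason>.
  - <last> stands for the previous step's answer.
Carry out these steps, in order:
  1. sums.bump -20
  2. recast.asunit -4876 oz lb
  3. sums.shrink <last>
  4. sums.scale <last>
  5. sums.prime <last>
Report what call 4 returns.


% sums.bump -20
[out] -20
% recast.asunit -4876 oz lb
[out] -1219/4
% sums.shrink <last>
[out] 1139/4
% sums.scale <last>
[out] 1297321/16
% sums.prime <last>
[out] 1297321/16

Answer: 1297321/16


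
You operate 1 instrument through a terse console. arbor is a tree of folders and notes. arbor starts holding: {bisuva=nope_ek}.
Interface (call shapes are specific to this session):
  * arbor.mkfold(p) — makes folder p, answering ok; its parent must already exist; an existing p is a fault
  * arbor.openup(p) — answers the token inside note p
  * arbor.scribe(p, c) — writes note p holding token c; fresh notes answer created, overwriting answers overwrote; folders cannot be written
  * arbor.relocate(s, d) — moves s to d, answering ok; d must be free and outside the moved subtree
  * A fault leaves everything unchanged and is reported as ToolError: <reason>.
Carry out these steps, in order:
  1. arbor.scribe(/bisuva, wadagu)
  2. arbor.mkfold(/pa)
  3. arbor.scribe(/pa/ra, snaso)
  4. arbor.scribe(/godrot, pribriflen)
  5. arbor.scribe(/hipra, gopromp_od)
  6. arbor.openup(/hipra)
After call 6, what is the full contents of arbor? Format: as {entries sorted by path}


Answer: {bisuva=wadagu, godrot=pribriflen, hipra=gopromp_od, pa/, pa/ra=snaso}

Derivation:
> arbor.scribe p=/bisuva c=wadagu
  overwrote
> arbor.mkfold p=/pa
  ok
> arbor.scribe p=/pa/ra c=snaso
  created
> arbor.scribe p=/godrot c=pribriflen
  created
> arbor.scribe p=/hipra c=gopromp_od
  created
> arbor.openup p=/hipra
  gopromp_od


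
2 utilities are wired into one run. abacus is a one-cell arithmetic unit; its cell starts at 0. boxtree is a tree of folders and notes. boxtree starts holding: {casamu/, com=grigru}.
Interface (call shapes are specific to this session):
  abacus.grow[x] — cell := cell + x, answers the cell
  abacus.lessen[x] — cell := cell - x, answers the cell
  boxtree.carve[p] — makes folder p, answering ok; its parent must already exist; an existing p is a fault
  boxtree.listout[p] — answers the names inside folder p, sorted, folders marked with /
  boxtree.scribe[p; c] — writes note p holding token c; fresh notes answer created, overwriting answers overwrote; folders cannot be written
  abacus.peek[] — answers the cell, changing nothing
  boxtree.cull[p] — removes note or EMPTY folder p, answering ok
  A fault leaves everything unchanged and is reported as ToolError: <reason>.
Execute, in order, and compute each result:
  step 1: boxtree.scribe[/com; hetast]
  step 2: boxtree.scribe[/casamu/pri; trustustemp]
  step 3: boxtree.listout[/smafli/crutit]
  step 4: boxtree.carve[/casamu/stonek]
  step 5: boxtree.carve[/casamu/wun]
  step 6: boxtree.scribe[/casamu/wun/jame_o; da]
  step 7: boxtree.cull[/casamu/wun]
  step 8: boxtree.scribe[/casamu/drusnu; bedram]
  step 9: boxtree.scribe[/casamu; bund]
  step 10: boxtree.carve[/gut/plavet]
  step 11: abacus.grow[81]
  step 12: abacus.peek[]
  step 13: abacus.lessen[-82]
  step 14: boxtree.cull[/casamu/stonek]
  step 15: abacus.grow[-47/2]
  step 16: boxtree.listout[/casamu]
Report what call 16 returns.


>> boxtree.scribe(p=/com, c=hetast)
<< overwrote
>> boxtree.scribe(p=/casamu/pri, c=trustustemp)
<< created
>> boxtree.listout(p=/smafli/crutit)
<< ToolError: not found
>> boxtree.carve(p=/casamu/stonek)
<< ok
>> boxtree.carve(p=/casamu/wun)
<< ok
>> boxtree.scribe(p=/casamu/wun/jame_o, c=da)
<< created
>> boxtree.cull(p=/casamu/wun)
<< ToolError: not empty
>> boxtree.scribe(p=/casamu/drusnu, c=bedram)
<< created
>> boxtree.scribe(p=/casamu, c=bund)
<< ToolError: is a directory
>> boxtree.carve(p=/gut/plavet)
<< ToolError: no parent
>> abacus.grow(x=81)
<< 81
>> abacus.peek()
<< 81
>> abacus.lessen(x=-82)
<< 163
>> boxtree.cull(p=/casamu/stonek)
<< ok
>> abacus.grow(x=-47/2)
<< 279/2
>> boxtree.listout(p=/casamu)
<< [drusnu, pri, wun/]

Answer: [drusnu, pri, wun/]


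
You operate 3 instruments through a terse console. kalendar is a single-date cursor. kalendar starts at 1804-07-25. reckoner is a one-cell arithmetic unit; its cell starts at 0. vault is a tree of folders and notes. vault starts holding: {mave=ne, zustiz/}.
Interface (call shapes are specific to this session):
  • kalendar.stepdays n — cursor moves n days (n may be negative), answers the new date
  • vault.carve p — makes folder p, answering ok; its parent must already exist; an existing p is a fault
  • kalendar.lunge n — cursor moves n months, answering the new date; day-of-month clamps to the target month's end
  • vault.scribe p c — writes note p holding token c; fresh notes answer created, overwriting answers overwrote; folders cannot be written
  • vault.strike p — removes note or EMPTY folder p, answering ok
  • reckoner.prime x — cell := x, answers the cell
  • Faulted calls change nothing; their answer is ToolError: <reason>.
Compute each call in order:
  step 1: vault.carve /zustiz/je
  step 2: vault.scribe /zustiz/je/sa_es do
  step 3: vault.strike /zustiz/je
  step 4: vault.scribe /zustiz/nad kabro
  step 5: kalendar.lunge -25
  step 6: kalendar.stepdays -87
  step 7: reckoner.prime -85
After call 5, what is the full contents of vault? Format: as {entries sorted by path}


Answer: {mave=ne, zustiz/, zustiz/je/, zustiz/je/sa_es=do, zustiz/nad=kabro}

Derivation:
$ vault.carve p: /zustiz/je
  ok
$ vault.scribe p: /zustiz/je/sa_es c: do
  created
$ vault.strike p: /zustiz/je
  ToolError: not empty
$ vault.scribe p: /zustiz/nad c: kabro
  created
$ kalendar.lunge n: -25
  1802-06-25
$ kalendar.stepdays n: -87
  1802-03-30
$ reckoner.prime x: -85
  -85


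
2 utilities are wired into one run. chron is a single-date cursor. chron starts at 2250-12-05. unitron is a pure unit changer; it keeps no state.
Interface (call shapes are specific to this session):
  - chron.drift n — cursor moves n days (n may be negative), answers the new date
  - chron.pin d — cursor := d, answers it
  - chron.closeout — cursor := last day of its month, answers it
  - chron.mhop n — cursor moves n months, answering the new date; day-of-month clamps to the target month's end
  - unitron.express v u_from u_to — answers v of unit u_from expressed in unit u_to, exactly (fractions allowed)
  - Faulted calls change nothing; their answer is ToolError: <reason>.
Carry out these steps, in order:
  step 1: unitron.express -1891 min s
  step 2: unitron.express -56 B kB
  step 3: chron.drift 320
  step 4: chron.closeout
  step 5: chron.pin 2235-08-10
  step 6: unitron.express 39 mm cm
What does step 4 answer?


Answer: 2251-10-31

Derivation:
% express v=-1891 u_from=min u_to=s
:: -113460
% express v=-56 u_from=B u_to=kB
:: -7/125
% drift n=320
:: 2251-10-21
% closeout
:: 2251-10-31
% pin d=2235-08-10
:: 2235-08-10
% express v=39 u_from=mm u_to=cm
:: 39/10


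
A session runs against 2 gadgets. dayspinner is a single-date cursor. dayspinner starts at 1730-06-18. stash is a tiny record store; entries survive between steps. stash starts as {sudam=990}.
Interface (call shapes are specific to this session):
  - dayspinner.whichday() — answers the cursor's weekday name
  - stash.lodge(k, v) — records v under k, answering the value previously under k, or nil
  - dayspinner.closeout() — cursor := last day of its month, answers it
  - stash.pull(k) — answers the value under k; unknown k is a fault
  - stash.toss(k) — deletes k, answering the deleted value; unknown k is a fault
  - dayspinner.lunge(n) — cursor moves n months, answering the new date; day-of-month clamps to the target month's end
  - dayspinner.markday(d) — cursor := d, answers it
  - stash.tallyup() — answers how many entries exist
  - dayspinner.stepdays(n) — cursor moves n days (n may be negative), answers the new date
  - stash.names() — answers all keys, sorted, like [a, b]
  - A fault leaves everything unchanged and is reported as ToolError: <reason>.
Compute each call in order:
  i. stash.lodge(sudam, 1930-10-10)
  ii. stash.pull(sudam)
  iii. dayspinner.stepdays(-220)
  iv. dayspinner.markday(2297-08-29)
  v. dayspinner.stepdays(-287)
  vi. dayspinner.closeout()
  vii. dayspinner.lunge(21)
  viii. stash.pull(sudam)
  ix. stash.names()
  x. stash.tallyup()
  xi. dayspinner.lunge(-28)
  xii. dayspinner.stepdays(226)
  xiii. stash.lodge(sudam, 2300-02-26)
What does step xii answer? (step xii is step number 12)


Answer: 2296-12-12

Derivation:
% stash.lodge k='sudam' v='1930-10-10'
[out] 990
% stash.pull k='sudam'
[out] 1930-10-10
% dayspinner.stepdays n='-220'
[out] 1729-11-10
% dayspinner.markday d='2297-08-29'
[out] 2297-08-29
% dayspinner.stepdays n='-287'
[out] 2296-11-15
% dayspinner.closeout
[out] 2296-11-30
% dayspinner.lunge n='21'
[out] 2298-08-30
% stash.pull k='sudam'
[out] 1930-10-10
% stash.names
[out] [sudam]
% stash.tallyup
[out] 1
% dayspinner.lunge n='-28'
[out] 2296-04-30
% dayspinner.stepdays n='226'
[out] 2296-12-12
% stash.lodge k='sudam' v='2300-02-26'
[out] 1930-10-10


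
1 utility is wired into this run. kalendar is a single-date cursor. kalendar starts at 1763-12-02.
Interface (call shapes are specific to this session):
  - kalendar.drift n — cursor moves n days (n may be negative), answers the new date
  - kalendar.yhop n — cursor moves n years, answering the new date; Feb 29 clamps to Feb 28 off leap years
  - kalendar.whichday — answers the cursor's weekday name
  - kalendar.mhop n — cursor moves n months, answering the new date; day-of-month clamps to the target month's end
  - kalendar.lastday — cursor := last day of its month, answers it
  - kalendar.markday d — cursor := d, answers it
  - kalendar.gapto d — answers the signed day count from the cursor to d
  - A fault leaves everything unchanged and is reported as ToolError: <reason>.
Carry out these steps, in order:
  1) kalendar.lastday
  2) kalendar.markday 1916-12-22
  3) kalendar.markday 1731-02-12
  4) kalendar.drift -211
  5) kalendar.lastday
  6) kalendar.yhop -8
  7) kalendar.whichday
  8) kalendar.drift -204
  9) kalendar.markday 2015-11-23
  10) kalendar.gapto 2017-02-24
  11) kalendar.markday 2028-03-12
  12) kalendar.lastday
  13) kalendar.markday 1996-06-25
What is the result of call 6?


>> kalendar.lastday()
<< 1763-12-31
>> kalendar.markday(1916-12-22)
<< 1916-12-22
>> kalendar.markday(1731-02-12)
<< 1731-02-12
>> kalendar.drift(-211)
<< 1730-07-16
>> kalendar.lastday()
<< 1730-07-31
>> kalendar.yhop(-8)
<< 1722-07-31
>> kalendar.whichday()
<< Friday
>> kalendar.drift(-204)
<< 1722-01-08
>> kalendar.markday(2015-11-23)
<< 2015-11-23
>> kalendar.gapto(2017-02-24)
<< 459
>> kalendar.markday(2028-03-12)
<< 2028-03-12
>> kalendar.lastday()
<< 2028-03-31
>> kalendar.markday(1996-06-25)
<< 1996-06-25

Answer: 1722-07-31


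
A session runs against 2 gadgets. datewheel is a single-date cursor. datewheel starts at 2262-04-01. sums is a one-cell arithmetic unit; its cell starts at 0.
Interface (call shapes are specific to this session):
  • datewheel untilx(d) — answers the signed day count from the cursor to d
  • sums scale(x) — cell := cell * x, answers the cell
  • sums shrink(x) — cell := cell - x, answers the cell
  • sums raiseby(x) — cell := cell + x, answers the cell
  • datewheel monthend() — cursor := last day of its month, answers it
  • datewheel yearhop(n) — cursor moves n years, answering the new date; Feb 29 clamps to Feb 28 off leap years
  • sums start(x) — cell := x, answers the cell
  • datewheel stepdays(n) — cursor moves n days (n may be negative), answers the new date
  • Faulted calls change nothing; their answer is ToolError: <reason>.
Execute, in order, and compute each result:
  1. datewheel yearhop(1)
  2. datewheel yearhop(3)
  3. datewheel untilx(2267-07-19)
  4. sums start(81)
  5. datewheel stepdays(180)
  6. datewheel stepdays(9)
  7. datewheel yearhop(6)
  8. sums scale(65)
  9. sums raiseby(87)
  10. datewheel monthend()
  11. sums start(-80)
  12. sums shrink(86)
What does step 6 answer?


Answer: 2266-10-07

Derivation:
$ datewheel yearhop n='1'
[out] 2263-04-01
$ datewheel yearhop n='3'
[out] 2266-04-01
$ datewheel untilx d='2267-07-19'
[out] 474
$ sums start x='81'
[out] 81
$ datewheel stepdays n='180'
[out] 2266-09-28
$ datewheel stepdays n='9'
[out] 2266-10-07
$ datewheel yearhop n='6'
[out] 2272-10-07
$ sums scale x='65'
[out] 5265
$ sums raiseby x='87'
[out] 5352
$ datewheel monthend
[out] 2272-10-31
$ sums start x='-80'
[out] -80
$ sums shrink x='86'
[out] -166


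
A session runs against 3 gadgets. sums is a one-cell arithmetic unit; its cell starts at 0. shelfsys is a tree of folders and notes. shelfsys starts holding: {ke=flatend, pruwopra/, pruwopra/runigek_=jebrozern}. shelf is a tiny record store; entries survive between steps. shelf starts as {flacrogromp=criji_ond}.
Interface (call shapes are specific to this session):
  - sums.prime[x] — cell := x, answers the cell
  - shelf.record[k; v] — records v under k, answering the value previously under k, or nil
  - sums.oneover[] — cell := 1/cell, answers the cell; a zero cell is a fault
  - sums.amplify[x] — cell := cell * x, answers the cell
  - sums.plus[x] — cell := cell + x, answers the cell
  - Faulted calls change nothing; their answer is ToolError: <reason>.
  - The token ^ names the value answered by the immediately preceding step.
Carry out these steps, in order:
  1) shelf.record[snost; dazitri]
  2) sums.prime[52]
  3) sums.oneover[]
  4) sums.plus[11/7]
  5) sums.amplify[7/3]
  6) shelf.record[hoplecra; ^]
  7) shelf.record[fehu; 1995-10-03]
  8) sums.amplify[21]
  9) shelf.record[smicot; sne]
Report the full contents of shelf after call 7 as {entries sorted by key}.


Answer: {fehu=1995-10-03, flacrogromp=criji_ond, hoplecra=193/52, snost=dazitri}

Derivation:
[in] shelf.record k→snost v→dazitri
  nil
[in] sums.prime x→52
  52
[in] sums.oneover
  1/52
[in] sums.plus x→11/7
  579/364
[in] sums.amplify x→7/3
  193/52
[in] shelf.record k→hoplecra v→^
  nil
[in] shelf.record k→fehu v→1995-10-03
  nil
[in] sums.amplify x→21
  4053/52
[in] shelf.record k→smicot v→sne
  nil


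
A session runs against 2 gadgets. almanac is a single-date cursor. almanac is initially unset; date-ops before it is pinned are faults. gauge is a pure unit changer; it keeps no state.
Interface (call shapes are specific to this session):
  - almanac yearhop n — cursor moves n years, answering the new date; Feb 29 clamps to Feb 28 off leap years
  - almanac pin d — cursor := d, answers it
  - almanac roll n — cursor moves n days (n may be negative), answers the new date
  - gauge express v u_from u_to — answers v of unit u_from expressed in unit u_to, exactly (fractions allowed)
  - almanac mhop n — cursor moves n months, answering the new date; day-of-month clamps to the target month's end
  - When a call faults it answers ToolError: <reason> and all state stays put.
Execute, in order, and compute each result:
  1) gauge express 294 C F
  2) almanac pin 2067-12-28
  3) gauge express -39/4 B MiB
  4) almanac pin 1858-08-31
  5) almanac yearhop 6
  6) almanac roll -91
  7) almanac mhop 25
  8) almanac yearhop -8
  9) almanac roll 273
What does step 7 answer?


>>> gauge express v→294 u_from→C u_to→F
  2806/5
>>> almanac pin d→2067-12-28
  2067-12-28
>>> gauge express v→-39/4 u_from→B u_to→MiB
  -39/4194304
>>> almanac pin d→1858-08-31
  1858-08-31
>>> almanac yearhop n→6
  1864-08-31
>>> almanac roll n→-91
  1864-06-01
>>> almanac mhop n→25
  1866-07-01
>>> almanac yearhop n→-8
  1858-07-01
>>> almanac roll n→273
  1859-03-31

Answer: 1866-07-01


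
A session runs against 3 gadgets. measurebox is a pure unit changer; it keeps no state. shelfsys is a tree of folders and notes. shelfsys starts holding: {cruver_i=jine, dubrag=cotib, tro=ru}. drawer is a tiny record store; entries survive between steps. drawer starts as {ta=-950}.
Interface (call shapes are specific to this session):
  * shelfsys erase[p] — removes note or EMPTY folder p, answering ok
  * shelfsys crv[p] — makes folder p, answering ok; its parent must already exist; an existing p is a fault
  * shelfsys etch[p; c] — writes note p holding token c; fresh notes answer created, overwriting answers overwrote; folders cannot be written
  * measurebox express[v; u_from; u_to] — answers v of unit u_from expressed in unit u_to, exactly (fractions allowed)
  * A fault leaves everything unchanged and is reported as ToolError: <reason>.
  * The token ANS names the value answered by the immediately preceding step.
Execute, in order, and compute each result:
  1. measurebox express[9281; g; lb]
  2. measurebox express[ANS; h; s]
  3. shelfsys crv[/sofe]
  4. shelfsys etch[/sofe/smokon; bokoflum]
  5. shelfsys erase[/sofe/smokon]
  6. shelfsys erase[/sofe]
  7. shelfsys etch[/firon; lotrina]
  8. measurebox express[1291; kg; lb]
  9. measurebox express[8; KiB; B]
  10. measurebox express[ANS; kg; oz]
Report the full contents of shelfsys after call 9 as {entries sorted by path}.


Answer: {cruver_i=jine, dubrag=cotib, firon=lotrina, tro=ru}

Derivation:
Step: measurebox express[v→9281; u_from→g; u_to→lb]
Result: 928100000/45359237
Step: measurebox express[v→ANS; u_from→h; u_to→s]
Result: 3341160000000/45359237
Step: shelfsys crv[p→/sofe]
Result: ok
Step: shelfsys etch[p→/sofe/smokon; c→bokoflum]
Result: created
Step: shelfsys erase[p→/sofe/smokon]
Result: ok
Step: shelfsys erase[p→/sofe]
Result: ok
Step: shelfsys etch[p→/firon; c→lotrina]
Result: created
Step: measurebox express[v→1291; u_from→kg; u_to→lb]
Result: 129100000000/45359237
Step: measurebox express[v→8; u_from→KiB; u_to→B]
Result: 8192
Step: measurebox express[v→ANS; u_from→kg; u_to→oz]
Result: 13107200000000/45359237


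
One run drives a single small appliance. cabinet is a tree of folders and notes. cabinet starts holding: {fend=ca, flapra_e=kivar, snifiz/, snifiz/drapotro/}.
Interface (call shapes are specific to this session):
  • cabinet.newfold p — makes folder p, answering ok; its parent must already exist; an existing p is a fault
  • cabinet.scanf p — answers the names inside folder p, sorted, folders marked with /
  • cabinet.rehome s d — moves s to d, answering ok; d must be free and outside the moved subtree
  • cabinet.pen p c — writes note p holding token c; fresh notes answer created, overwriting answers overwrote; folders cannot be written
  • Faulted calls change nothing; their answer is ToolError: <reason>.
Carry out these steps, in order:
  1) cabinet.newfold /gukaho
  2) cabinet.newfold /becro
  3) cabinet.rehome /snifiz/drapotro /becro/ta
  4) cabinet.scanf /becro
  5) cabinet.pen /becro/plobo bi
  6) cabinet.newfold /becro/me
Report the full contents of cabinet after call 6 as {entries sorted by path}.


Answer: {becro/, becro/me/, becro/plobo=bi, becro/ta/, fend=ca, flapra_e=kivar, gukaho/, snifiz/}

Derivation:
→ cabinet.newfold(p: /gukaho)
← ok
→ cabinet.newfold(p: /becro)
← ok
→ cabinet.rehome(s: /snifiz/drapotro, d: /becro/ta)
← ok
→ cabinet.scanf(p: /becro)
← [ta/]
→ cabinet.pen(p: /becro/plobo, c: bi)
← created
→ cabinet.newfold(p: /becro/me)
← ok
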